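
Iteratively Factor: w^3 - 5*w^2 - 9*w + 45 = (w - 3)*(w^2 - 2*w - 15) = (w - 3)*(w + 3)*(w - 5)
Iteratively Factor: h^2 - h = (h)*(h - 1)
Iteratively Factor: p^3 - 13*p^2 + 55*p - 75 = (p - 5)*(p^2 - 8*p + 15) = (p - 5)*(p - 3)*(p - 5)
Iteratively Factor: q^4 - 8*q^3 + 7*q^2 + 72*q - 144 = (q - 4)*(q^3 - 4*q^2 - 9*q + 36) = (q - 4)*(q + 3)*(q^2 - 7*q + 12) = (q - 4)*(q - 3)*(q + 3)*(q - 4)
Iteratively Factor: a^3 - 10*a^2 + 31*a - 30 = (a - 5)*(a^2 - 5*a + 6) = (a - 5)*(a - 2)*(a - 3)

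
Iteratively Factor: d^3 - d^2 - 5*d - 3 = (d - 3)*(d^2 + 2*d + 1) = (d - 3)*(d + 1)*(d + 1)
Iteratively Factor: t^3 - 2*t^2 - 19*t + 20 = (t - 5)*(t^2 + 3*t - 4) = (t - 5)*(t + 4)*(t - 1)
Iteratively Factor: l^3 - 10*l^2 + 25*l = (l - 5)*(l^2 - 5*l) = l*(l - 5)*(l - 5)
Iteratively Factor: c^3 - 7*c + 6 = (c + 3)*(c^2 - 3*c + 2) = (c - 2)*(c + 3)*(c - 1)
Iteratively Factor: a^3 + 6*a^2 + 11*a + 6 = (a + 1)*(a^2 + 5*a + 6) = (a + 1)*(a + 3)*(a + 2)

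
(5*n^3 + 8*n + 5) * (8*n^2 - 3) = 40*n^5 + 49*n^3 + 40*n^2 - 24*n - 15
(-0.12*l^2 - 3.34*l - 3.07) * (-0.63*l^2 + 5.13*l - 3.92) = 0.0756*l^4 + 1.4886*l^3 - 14.7297*l^2 - 2.6563*l + 12.0344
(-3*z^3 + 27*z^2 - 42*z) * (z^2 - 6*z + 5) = -3*z^5 + 45*z^4 - 219*z^3 + 387*z^2 - 210*z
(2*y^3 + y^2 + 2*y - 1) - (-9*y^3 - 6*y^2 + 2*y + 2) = 11*y^3 + 7*y^2 - 3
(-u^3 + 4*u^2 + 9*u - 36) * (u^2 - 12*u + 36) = -u^5 + 16*u^4 - 75*u^3 + 756*u - 1296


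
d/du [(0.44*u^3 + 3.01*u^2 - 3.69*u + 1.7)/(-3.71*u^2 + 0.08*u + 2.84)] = (-1.6324*u^4 + 0.0703999999999994*u^3 - 9.7003*u^2 + 29.7108*u - 10.6156)/(13.7641*u^4 - 0.5936*u^3 - 21.0664*u^2 + 0.4544*u + 8.0656)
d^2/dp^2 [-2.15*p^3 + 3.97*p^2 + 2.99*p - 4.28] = 7.94 - 12.9*p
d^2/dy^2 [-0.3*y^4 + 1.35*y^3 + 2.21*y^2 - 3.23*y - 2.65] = -3.6*y^2 + 8.1*y + 4.42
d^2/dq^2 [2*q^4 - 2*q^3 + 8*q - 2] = 12*q*(2*q - 1)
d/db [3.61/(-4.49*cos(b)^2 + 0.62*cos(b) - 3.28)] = (2.2382 - 32.4178*cos(b))*sin(b)/(4.49*cos(b)^2 - 0.62*cos(b) + 3.28)^2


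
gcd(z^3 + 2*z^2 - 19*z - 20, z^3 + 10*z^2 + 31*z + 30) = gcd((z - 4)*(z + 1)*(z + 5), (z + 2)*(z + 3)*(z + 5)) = z + 5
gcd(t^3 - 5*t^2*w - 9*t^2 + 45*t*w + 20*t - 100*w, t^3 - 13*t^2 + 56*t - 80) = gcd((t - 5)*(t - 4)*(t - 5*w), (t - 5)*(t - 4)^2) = t^2 - 9*t + 20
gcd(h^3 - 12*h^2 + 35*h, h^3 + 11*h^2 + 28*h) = h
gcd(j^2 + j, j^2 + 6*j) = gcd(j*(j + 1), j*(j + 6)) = j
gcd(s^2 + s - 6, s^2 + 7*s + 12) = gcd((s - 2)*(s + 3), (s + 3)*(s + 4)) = s + 3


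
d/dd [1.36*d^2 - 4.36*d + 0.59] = 2.72*d - 4.36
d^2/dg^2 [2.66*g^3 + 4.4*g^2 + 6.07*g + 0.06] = 15.96*g + 8.8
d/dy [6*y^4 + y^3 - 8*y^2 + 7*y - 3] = 24*y^3 + 3*y^2 - 16*y + 7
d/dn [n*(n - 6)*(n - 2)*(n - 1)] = 4*n^3 - 27*n^2 + 40*n - 12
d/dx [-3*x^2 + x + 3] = 1 - 6*x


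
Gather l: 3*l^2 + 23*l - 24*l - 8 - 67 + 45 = 3*l^2 - l - 30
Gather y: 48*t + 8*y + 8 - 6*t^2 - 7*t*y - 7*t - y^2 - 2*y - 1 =-6*t^2 + 41*t - y^2 + y*(6 - 7*t) + 7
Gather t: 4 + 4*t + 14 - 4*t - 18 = 0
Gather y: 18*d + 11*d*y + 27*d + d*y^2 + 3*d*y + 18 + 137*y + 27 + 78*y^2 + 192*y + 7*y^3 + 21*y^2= 45*d + 7*y^3 + y^2*(d + 99) + y*(14*d + 329) + 45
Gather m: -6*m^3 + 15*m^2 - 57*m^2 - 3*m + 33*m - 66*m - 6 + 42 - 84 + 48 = -6*m^3 - 42*m^2 - 36*m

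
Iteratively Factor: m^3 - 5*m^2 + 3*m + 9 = (m - 3)*(m^2 - 2*m - 3) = (m - 3)*(m + 1)*(m - 3)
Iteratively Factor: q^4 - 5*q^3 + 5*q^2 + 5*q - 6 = (q - 1)*(q^3 - 4*q^2 + q + 6) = (q - 1)*(q + 1)*(q^2 - 5*q + 6) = (q - 3)*(q - 1)*(q + 1)*(q - 2)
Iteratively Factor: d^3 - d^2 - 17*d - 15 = (d - 5)*(d^2 + 4*d + 3) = (d - 5)*(d + 1)*(d + 3)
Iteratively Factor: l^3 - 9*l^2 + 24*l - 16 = (l - 4)*(l^2 - 5*l + 4) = (l - 4)*(l - 1)*(l - 4)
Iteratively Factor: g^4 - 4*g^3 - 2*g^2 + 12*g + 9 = (g + 1)*(g^3 - 5*g^2 + 3*g + 9) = (g + 1)^2*(g^2 - 6*g + 9) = (g - 3)*(g + 1)^2*(g - 3)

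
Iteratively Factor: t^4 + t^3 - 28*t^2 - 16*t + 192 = (t - 4)*(t^3 + 5*t^2 - 8*t - 48) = (t - 4)*(t + 4)*(t^2 + t - 12) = (t - 4)*(t - 3)*(t + 4)*(t + 4)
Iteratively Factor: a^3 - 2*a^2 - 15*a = (a - 5)*(a^2 + 3*a) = a*(a - 5)*(a + 3)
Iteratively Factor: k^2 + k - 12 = (k - 3)*(k + 4)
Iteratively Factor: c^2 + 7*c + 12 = (c + 4)*(c + 3)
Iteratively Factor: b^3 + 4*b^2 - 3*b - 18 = (b + 3)*(b^2 + b - 6) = (b + 3)^2*(b - 2)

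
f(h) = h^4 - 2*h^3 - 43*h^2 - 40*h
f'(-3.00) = 56.00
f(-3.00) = -132.00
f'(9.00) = 1616.00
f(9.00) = 1260.00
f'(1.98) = -202.75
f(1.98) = -247.93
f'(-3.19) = 43.44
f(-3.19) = -141.50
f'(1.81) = -191.60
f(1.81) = -214.40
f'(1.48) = -167.46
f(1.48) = -155.07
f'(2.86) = -241.46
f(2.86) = -446.00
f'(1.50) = -169.00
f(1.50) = -158.44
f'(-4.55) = -149.70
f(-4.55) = -91.22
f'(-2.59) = 73.00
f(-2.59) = -105.10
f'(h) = 4*h^3 - 6*h^2 - 86*h - 40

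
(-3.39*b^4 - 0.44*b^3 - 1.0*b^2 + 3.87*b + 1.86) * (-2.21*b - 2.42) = 7.4919*b^5 + 9.1762*b^4 + 3.2748*b^3 - 6.1327*b^2 - 13.476*b - 4.5012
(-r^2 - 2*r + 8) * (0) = 0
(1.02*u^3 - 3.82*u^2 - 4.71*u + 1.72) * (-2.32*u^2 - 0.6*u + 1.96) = -2.3664*u^5 + 8.2504*u^4 + 15.2184*u^3 - 8.6516*u^2 - 10.2636*u + 3.3712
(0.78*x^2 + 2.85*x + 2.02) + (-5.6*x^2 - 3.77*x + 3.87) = -4.82*x^2 - 0.92*x + 5.89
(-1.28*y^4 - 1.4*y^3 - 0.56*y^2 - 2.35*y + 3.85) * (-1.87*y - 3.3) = 2.3936*y^5 + 6.842*y^4 + 5.6672*y^3 + 6.2425*y^2 + 0.555499999999999*y - 12.705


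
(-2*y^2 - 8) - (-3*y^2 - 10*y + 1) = y^2 + 10*y - 9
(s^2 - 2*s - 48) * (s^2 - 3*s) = s^4 - 5*s^3 - 42*s^2 + 144*s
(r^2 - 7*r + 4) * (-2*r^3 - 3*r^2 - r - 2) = -2*r^5 + 11*r^4 + 12*r^3 - 7*r^2 + 10*r - 8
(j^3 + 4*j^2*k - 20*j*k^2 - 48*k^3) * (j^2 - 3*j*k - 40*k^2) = j^5 + j^4*k - 72*j^3*k^2 - 148*j^2*k^3 + 944*j*k^4 + 1920*k^5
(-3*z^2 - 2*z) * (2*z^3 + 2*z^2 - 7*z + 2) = -6*z^5 - 10*z^4 + 17*z^3 + 8*z^2 - 4*z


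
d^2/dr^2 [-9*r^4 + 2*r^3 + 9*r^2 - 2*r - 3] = -108*r^2 + 12*r + 18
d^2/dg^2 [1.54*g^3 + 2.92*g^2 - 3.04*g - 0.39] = 9.24*g + 5.84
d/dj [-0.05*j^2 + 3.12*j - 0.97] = 3.12 - 0.1*j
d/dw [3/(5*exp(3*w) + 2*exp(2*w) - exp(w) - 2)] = (-45*exp(2*w) - 12*exp(w) + 3)*exp(w)/(5*exp(3*w) + 2*exp(2*w) - exp(w) - 2)^2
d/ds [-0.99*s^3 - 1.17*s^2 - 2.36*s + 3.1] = -2.97*s^2 - 2.34*s - 2.36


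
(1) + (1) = 2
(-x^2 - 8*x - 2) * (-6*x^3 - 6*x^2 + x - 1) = 6*x^5 + 54*x^4 + 59*x^3 + 5*x^2 + 6*x + 2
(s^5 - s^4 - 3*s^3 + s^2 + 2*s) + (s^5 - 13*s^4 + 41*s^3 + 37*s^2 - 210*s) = 2*s^5 - 14*s^4 + 38*s^3 + 38*s^2 - 208*s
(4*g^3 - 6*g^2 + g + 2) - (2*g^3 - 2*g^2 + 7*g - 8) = 2*g^3 - 4*g^2 - 6*g + 10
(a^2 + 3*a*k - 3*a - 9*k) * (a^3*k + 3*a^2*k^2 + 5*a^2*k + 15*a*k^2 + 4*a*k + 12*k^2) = a^5*k + 6*a^4*k^2 + 2*a^4*k + 9*a^3*k^3 + 12*a^3*k^2 - 11*a^3*k + 18*a^2*k^3 - 66*a^2*k^2 - 12*a^2*k - 99*a*k^3 - 72*a*k^2 - 108*k^3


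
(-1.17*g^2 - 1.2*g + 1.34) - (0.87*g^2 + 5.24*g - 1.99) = -2.04*g^2 - 6.44*g + 3.33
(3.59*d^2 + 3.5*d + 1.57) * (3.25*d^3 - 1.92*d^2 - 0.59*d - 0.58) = 11.6675*d^5 + 4.4822*d^4 - 3.7356*d^3 - 7.1616*d^2 - 2.9563*d - 0.9106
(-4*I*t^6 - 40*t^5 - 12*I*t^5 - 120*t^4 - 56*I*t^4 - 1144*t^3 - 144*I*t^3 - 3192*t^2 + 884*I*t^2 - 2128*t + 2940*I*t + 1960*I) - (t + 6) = -4*I*t^6 - 40*t^5 - 12*I*t^5 - 120*t^4 - 56*I*t^4 - 1144*t^3 - 144*I*t^3 - 3192*t^2 + 884*I*t^2 - 2129*t + 2940*I*t - 6 + 1960*I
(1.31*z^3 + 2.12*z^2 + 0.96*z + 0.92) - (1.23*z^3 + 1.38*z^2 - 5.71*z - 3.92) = 0.0800000000000001*z^3 + 0.74*z^2 + 6.67*z + 4.84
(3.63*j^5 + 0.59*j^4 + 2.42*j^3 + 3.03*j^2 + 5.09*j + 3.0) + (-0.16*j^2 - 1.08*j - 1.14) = 3.63*j^5 + 0.59*j^4 + 2.42*j^3 + 2.87*j^2 + 4.01*j + 1.86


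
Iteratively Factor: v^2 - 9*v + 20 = (v - 4)*(v - 5)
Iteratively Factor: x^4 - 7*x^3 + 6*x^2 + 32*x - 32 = (x - 4)*(x^3 - 3*x^2 - 6*x + 8) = (x - 4)*(x - 1)*(x^2 - 2*x - 8) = (x - 4)^2*(x - 1)*(x + 2)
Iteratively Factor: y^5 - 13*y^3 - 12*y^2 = (y)*(y^4 - 13*y^2 - 12*y) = y^2*(y^3 - 13*y - 12) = y^2*(y + 3)*(y^2 - 3*y - 4) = y^2*(y + 1)*(y + 3)*(y - 4)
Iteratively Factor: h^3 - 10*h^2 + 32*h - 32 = (h - 4)*(h^2 - 6*h + 8) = (h - 4)*(h - 2)*(h - 4)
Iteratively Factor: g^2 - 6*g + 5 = (g - 1)*(g - 5)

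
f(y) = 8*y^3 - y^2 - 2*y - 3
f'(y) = 24*y^2 - 2*y - 2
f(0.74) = -1.79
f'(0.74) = 9.66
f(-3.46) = -339.43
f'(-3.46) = 292.24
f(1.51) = 19.24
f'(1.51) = 49.70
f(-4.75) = -873.44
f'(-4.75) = 549.00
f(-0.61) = -3.97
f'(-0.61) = 8.15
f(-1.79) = -48.51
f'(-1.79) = 78.48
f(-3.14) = -254.25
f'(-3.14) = 240.91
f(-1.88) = -55.93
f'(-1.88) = 86.59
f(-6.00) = -1755.00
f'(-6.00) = 874.00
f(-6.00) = -1755.00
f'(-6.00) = 874.00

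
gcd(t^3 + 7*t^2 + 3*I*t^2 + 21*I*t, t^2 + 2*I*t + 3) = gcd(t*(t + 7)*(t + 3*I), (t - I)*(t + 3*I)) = t + 3*I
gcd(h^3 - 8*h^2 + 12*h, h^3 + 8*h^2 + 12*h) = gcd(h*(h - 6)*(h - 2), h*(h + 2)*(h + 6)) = h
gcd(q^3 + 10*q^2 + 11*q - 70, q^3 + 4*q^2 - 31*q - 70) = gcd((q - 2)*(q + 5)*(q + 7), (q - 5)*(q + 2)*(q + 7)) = q + 7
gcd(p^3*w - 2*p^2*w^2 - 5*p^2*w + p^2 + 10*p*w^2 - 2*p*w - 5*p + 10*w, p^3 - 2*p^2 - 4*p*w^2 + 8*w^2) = p - 2*w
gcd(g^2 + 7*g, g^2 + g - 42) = g + 7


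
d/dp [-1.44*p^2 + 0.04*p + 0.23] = 0.04 - 2.88*p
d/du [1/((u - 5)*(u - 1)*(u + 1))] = (-(u - 5)*(u - 1) - (u - 5)*(u + 1) - (u - 1)*(u + 1))/((u - 5)^2*(u - 1)^2*(u + 1)^2)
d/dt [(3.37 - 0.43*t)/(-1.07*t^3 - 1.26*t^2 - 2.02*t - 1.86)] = (-0.9202*t^3 + 10.2759*t^2 + 8.4924*t + 7.6072)/(1.1449*t^6 + 2.6964*t^5 + 5.9104*t^4 + 9.0708*t^3 + 8.7676*t^2 + 7.5144*t + 3.4596)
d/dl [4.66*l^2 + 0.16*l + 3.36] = 9.32*l + 0.16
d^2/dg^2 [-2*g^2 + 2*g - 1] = -4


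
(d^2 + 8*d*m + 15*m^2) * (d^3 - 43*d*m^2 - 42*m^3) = d^5 + 8*d^4*m - 28*d^3*m^2 - 386*d^2*m^3 - 981*d*m^4 - 630*m^5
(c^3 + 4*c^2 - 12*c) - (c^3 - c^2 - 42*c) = 5*c^2 + 30*c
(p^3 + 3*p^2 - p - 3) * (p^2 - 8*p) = p^5 - 5*p^4 - 25*p^3 + 5*p^2 + 24*p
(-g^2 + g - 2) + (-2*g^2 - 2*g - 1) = -3*g^2 - g - 3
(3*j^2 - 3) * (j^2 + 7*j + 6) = 3*j^4 + 21*j^3 + 15*j^2 - 21*j - 18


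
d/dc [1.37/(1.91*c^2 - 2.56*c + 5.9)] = (3.5072 - 5.2334*c)/(1.91*c^2 - 2.56*c + 5.9)^2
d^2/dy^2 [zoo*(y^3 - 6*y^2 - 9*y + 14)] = zoo*(y - 2)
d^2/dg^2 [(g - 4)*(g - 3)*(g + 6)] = 6*g - 2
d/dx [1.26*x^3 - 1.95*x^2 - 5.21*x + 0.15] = 3.78*x^2 - 3.9*x - 5.21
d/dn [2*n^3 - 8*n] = 6*n^2 - 8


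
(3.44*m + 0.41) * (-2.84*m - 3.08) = -9.7696*m^2 - 11.7596*m - 1.2628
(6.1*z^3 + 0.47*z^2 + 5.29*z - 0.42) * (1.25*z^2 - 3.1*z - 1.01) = 7.625*z^5 - 18.3225*z^4 - 1.0055*z^3 - 17.3987*z^2 - 4.0409*z + 0.4242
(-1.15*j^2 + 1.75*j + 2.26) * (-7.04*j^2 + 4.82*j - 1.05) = 8.096*j^4 - 17.863*j^3 - 6.2679*j^2 + 9.0557*j - 2.373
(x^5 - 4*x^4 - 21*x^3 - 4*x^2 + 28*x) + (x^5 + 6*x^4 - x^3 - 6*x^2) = 2*x^5 + 2*x^4 - 22*x^3 - 10*x^2 + 28*x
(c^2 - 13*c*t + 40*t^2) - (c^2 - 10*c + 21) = -13*c*t + 10*c + 40*t^2 - 21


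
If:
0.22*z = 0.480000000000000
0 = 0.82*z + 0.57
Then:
No Solution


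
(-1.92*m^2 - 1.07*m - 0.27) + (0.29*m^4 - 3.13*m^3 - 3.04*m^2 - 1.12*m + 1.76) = 0.29*m^4 - 3.13*m^3 - 4.96*m^2 - 2.19*m + 1.49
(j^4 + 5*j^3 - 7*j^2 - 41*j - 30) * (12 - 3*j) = -3*j^5 - 3*j^4 + 81*j^3 + 39*j^2 - 402*j - 360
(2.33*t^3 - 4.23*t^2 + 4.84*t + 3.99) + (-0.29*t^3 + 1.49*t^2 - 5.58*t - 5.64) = 2.04*t^3 - 2.74*t^2 - 0.74*t - 1.65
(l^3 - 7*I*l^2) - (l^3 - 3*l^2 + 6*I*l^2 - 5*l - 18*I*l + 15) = 3*l^2 - 13*I*l^2 + 5*l + 18*I*l - 15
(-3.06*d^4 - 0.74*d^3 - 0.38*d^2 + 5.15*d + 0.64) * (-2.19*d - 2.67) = 6.7014*d^5 + 9.7908*d^4 + 2.808*d^3 - 10.2639*d^2 - 15.1521*d - 1.7088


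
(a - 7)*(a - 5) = a^2 - 12*a + 35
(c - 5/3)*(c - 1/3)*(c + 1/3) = c^3 - 5*c^2/3 - c/9 + 5/27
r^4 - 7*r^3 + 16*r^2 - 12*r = r*(r - 3)*(r - 2)^2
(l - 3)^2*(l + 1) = l^3 - 5*l^2 + 3*l + 9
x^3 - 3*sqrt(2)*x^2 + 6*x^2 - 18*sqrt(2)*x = x*(x + 6)*(x - 3*sqrt(2))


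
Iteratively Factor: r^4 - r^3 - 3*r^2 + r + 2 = (r - 2)*(r^3 + r^2 - r - 1) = (r - 2)*(r - 1)*(r^2 + 2*r + 1) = (r - 2)*(r - 1)*(r + 1)*(r + 1)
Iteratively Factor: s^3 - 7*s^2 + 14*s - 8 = (s - 1)*(s^2 - 6*s + 8) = (s - 2)*(s - 1)*(s - 4)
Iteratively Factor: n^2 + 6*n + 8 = (n + 2)*(n + 4)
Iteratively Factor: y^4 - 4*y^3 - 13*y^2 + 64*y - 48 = (y - 4)*(y^3 - 13*y + 12) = (y - 4)*(y - 1)*(y^2 + y - 12) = (y - 4)*(y - 3)*(y - 1)*(y + 4)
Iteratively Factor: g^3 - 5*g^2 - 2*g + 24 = (g - 4)*(g^2 - g - 6) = (g - 4)*(g - 3)*(g + 2)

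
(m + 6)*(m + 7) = m^2 + 13*m + 42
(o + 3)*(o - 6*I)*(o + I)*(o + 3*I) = o^4 + 3*o^3 - 2*I*o^3 + 21*o^2 - 6*I*o^2 + 63*o + 18*I*o + 54*I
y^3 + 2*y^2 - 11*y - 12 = (y - 3)*(y + 1)*(y + 4)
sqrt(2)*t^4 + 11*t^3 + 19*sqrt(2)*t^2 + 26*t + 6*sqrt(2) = (t + sqrt(2))^2*(t + 3*sqrt(2))*(sqrt(2)*t + 1)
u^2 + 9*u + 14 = (u + 2)*(u + 7)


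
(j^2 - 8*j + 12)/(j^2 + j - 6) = (j - 6)/(j + 3)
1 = 1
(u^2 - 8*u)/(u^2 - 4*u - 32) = u/(u + 4)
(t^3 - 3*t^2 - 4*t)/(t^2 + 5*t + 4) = t*(t - 4)/(t + 4)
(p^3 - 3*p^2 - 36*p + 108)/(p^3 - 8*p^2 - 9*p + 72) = (p^2 - 36)/(p^2 - 5*p - 24)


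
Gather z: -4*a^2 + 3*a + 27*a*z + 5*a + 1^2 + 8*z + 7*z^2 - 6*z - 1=-4*a^2 + 8*a + 7*z^2 + z*(27*a + 2)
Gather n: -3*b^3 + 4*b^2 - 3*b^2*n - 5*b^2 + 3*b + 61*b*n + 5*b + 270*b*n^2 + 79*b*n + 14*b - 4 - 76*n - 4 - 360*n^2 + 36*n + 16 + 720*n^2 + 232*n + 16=-3*b^3 - b^2 + 22*b + n^2*(270*b + 360) + n*(-3*b^2 + 140*b + 192) + 24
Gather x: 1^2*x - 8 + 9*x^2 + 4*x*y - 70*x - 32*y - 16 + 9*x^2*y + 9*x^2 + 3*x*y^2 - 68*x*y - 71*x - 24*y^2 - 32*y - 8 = x^2*(9*y + 18) + x*(3*y^2 - 64*y - 140) - 24*y^2 - 64*y - 32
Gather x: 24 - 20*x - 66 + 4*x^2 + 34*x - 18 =4*x^2 + 14*x - 60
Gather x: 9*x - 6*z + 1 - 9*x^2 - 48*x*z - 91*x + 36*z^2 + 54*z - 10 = -9*x^2 + x*(-48*z - 82) + 36*z^2 + 48*z - 9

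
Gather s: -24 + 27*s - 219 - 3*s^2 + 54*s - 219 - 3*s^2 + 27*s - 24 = -6*s^2 + 108*s - 486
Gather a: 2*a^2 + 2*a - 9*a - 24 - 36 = 2*a^2 - 7*a - 60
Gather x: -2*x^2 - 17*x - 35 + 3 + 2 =-2*x^2 - 17*x - 30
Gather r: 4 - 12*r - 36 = -12*r - 32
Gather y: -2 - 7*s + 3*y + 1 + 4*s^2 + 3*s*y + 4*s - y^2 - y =4*s^2 - 3*s - y^2 + y*(3*s + 2) - 1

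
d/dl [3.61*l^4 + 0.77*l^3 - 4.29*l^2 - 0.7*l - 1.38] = 14.44*l^3 + 2.31*l^2 - 8.58*l - 0.7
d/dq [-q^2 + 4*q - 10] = 4 - 2*q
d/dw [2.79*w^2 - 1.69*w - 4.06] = 5.58*w - 1.69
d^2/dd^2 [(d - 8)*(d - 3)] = 2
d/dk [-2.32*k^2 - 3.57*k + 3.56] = -4.64*k - 3.57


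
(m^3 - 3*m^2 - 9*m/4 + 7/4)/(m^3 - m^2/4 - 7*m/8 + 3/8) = 2*(2*m - 7)/(4*m - 3)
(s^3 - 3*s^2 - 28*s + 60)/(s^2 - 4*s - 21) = (-s^3 + 3*s^2 + 28*s - 60)/(-s^2 + 4*s + 21)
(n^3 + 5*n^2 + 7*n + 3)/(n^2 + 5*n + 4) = (n^2 + 4*n + 3)/(n + 4)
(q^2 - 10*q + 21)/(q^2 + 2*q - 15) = (q - 7)/(q + 5)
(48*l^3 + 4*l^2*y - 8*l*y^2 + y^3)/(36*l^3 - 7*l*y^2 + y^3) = (-4*l + y)/(-3*l + y)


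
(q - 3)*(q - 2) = q^2 - 5*q + 6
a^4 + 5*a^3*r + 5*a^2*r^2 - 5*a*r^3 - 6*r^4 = (a - r)*(a + r)*(a + 2*r)*(a + 3*r)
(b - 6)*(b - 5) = b^2 - 11*b + 30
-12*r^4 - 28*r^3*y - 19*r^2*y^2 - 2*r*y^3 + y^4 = (-6*r + y)*(r + y)^2*(2*r + y)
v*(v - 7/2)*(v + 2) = v^3 - 3*v^2/2 - 7*v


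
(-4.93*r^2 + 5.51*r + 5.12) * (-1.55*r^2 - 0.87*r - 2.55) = 7.6415*r^4 - 4.2514*r^3 - 0.158200000000003*r^2 - 18.5049*r - 13.056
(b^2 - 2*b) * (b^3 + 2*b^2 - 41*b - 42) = b^5 - 45*b^3 + 40*b^2 + 84*b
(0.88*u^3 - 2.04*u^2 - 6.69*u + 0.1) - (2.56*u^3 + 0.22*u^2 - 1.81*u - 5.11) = -1.68*u^3 - 2.26*u^2 - 4.88*u + 5.21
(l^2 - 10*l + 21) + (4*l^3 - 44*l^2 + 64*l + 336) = 4*l^3 - 43*l^2 + 54*l + 357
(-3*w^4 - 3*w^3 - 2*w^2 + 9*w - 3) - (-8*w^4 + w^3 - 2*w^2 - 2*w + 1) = 5*w^4 - 4*w^3 + 11*w - 4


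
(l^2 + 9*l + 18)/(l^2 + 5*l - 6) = (l + 3)/(l - 1)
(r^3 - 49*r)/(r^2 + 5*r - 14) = r*(r - 7)/(r - 2)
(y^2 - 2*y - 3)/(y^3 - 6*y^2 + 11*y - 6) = (y + 1)/(y^2 - 3*y + 2)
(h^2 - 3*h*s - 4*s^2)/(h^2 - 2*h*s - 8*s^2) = (h + s)/(h + 2*s)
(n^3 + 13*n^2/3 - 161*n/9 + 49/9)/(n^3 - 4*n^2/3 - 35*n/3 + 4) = (n^2 + 14*n/3 - 49/3)/(n^2 - n - 12)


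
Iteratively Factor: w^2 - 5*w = (w)*(w - 5)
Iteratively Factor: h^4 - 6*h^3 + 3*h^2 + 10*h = (h - 5)*(h^3 - h^2 - 2*h) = h*(h - 5)*(h^2 - h - 2) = h*(h - 5)*(h + 1)*(h - 2)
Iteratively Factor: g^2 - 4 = (g - 2)*(g + 2)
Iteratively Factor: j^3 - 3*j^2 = (j - 3)*(j^2) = j*(j - 3)*(j)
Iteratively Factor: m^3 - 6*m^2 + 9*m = (m)*(m^2 - 6*m + 9) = m*(m - 3)*(m - 3)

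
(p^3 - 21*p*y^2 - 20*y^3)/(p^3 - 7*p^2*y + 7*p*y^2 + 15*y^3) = (-p - 4*y)/(-p + 3*y)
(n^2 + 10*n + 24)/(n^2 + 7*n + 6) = (n + 4)/(n + 1)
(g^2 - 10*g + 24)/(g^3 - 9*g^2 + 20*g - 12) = (g - 4)/(g^2 - 3*g + 2)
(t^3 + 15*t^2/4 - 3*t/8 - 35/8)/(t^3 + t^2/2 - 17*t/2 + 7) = (t + 5/4)/(t - 2)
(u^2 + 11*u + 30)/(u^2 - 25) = (u + 6)/(u - 5)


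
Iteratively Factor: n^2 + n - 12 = (n + 4)*(n - 3)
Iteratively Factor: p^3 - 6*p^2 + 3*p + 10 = (p - 5)*(p^2 - p - 2) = (p - 5)*(p + 1)*(p - 2)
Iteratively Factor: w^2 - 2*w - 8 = (w + 2)*(w - 4)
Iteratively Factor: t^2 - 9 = (t - 3)*(t + 3)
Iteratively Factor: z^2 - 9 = (z + 3)*(z - 3)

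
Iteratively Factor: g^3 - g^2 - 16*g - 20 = (g - 5)*(g^2 + 4*g + 4) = (g - 5)*(g + 2)*(g + 2)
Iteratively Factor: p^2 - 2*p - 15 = (p + 3)*(p - 5)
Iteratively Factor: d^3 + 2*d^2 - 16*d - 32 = (d + 4)*(d^2 - 2*d - 8) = (d + 2)*(d + 4)*(d - 4)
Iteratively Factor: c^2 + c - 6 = (c + 3)*(c - 2)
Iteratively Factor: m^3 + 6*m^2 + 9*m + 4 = (m + 1)*(m^2 + 5*m + 4) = (m + 1)*(m + 4)*(m + 1)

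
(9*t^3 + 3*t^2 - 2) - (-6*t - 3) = 9*t^3 + 3*t^2 + 6*t + 1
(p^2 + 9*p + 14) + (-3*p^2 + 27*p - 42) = -2*p^2 + 36*p - 28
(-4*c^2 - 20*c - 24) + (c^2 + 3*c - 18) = -3*c^2 - 17*c - 42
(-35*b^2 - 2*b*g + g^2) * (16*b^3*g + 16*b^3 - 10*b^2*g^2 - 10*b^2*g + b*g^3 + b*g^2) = -560*b^5*g - 560*b^5 + 318*b^4*g^2 + 318*b^4*g + b^3*g^3 + b^3*g^2 - 12*b^2*g^4 - 12*b^2*g^3 + b*g^5 + b*g^4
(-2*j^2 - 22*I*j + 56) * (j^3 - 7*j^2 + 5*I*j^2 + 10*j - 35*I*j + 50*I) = -2*j^5 + 14*j^4 - 32*I*j^4 + 146*j^3 + 224*I*j^3 - 1162*j^2 - 40*I*j^2 + 1660*j - 1960*I*j + 2800*I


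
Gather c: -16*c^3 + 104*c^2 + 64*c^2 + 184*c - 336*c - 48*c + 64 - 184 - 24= -16*c^3 + 168*c^2 - 200*c - 144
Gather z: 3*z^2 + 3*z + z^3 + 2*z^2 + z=z^3 + 5*z^2 + 4*z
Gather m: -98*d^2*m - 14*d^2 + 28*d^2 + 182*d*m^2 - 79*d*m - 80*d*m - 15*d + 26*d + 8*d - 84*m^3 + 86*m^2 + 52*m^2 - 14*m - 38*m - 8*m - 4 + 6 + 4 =14*d^2 + 19*d - 84*m^3 + m^2*(182*d + 138) + m*(-98*d^2 - 159*d - 60) + 6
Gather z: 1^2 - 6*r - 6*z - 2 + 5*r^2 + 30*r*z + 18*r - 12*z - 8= 5*r^2 + 12*r + z*(30*r - 18) - 9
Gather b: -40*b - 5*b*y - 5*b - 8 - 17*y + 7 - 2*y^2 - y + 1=b*(-5*y - 45) - 2*y^2 - 18*y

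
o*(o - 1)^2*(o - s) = o^4 - o^3*s - 2*o^3 + 2*o^2*s + o^2 - o*s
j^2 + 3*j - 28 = (j - 4)*(j + 7)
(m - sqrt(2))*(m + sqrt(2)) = m^2 - 2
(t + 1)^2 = t^2 + 2*t + 1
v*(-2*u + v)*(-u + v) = 2*u^2*v - 3*u*v^2 + v^3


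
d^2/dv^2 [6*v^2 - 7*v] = 12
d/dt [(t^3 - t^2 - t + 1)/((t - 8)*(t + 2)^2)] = 3*(-t^3 - 16*t^2 + 7*t + 10)/(t^5 - 10*t^4 - 20*t^3 + 200*t^2 + 640*t + 512)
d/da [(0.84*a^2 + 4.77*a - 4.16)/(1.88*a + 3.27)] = (1.5792*a^2 + 5.4936*a + 23.4187)/(3.5344*a^2 + 12.2952*a + 10.6929)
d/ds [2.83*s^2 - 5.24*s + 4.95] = 5.66*s - 5.24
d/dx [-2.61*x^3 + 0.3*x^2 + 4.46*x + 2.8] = -7.83*x^2 + 0.6*x + 4.46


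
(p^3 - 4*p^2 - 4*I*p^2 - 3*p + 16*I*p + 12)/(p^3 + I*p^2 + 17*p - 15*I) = (p - 4)/(p + 5*I)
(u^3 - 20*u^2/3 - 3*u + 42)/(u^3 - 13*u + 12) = (u^2 - 11*u/3 - 14)/(u^2 + 3*u - 4)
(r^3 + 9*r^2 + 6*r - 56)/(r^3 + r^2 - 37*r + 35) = (r^2 + 2*r - 8)/(r^2 - 6*r + 5)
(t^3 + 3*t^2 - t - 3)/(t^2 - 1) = t + 3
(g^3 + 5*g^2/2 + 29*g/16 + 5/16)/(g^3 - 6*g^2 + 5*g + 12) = (16*g^2 + 24*g + 5)/(16*(g^2 - 7*g + 12))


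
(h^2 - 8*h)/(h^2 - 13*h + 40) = h/(h - 5)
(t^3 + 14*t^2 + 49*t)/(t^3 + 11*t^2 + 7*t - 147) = t/(t - 3)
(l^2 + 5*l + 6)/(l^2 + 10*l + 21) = (l + 2)/(l + 7)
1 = 1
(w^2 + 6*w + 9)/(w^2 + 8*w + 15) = (w + 3)/(w + 5)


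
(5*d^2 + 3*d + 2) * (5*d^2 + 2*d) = 25*d^4 + 25*d^3 + 16*d^2 + 4*d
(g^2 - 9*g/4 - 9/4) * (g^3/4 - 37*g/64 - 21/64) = g^5/4 - 9*g^4/16 - 73*g^3/64 + 249*g^2/256 + 261*g/128 + 189/256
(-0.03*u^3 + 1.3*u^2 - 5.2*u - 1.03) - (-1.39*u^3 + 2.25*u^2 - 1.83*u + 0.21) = 1.36*u^3 - 0.95*u^2 - 3.37*u - 1.24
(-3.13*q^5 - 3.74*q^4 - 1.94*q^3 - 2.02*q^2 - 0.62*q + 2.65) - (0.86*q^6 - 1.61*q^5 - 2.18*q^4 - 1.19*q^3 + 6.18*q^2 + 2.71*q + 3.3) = -0.86*q^6 - 1.52*q^5 - 1.56*q^4 - 0.75*q^3 - 8.2*q^2 - 3.33*q - 0.65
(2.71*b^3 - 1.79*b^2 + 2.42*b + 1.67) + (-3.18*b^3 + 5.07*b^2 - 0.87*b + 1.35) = -0.47*b^3 + 3.28*b^2 + 1.55*b + 3.02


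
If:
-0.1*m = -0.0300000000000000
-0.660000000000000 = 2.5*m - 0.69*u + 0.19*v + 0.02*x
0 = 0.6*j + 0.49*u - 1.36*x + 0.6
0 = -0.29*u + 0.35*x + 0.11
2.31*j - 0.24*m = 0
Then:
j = 0.03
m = 0.30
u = 1.64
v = -1.57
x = 1.05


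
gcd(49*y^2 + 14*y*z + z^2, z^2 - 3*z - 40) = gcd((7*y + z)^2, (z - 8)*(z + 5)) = 1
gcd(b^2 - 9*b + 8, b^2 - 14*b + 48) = b - 8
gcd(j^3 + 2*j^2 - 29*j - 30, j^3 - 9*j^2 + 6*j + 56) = 1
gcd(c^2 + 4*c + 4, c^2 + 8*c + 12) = c + 2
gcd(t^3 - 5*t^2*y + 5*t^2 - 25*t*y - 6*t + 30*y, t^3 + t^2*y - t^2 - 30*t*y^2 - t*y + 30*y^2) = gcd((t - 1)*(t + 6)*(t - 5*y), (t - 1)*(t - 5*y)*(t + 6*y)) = -t^2 + 5*t*y + t - 5*y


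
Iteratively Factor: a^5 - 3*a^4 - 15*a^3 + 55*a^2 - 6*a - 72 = (a - 3)*(a^4 - 15*a^2 + 10*a + 24) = (a - 3)^2*(a^3 + 3*a^2 - 6*a - 8) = (a - 3)^2*(a + 4)*(a^2 - a - 2) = (a - 3)^2*(a - 2)*(a + 4)*(a + 1)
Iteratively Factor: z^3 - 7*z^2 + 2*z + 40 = (z - 4)*(z^2 - 3*z - 10) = (z - 5)*(z - 4)*(z + 2)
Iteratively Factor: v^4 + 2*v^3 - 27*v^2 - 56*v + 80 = (v + 4)*(v^3 - 2*v^2 - 19*v + 20) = (v - 1)*(v + 4)*(v^2 - v - 20) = (v - 5)*(v - 1)*(v + 4)*(v + 4)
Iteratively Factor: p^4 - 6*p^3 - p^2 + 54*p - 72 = (p - 2)*(p^3 - 4*p^2 - 9*p + 36) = (p - 2)*(p + 3)*(p^2 - 7*p + 12) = (p - 3)*(p - 2)*(p + 3)*(p - 4)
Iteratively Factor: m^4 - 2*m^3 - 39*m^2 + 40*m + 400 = (m - 5)*(m^3 + 3*m^2 - 24*m - 80) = (m - 5)^2*(m^2 + 8*m + 16) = (m - 5)^2*(m + 4)*(m + 4)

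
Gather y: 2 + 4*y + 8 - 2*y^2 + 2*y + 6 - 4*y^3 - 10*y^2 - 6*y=-4*y^3 - 12*y^2 + 16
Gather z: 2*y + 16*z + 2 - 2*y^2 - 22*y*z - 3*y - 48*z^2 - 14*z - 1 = -2*y^2 - y - 48*z^2 + z*(2 - 22*y) + 1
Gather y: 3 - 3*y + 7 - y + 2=12 - 4*y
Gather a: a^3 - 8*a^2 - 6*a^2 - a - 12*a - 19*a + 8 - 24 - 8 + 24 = a^3 - 14*a^2 - 32*a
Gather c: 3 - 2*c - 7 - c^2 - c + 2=-c^2 - 3*c - 2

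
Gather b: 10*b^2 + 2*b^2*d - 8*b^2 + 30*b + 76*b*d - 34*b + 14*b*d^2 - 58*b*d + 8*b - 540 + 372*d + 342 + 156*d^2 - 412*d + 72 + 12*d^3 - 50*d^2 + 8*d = b^2*(2*d + 2) + b*(14*d^2 + 18*d + 4) + 12*d^3 + 106*d^2 - 32*d - 126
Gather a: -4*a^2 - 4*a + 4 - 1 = -4*a^2 - 4*a + 3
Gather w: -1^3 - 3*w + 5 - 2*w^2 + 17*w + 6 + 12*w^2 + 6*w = 10*w^2 + 20*w + 10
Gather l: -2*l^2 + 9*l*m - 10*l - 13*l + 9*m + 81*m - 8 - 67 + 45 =-2*l^2 + l*(9*m - 23) + 90*m - 30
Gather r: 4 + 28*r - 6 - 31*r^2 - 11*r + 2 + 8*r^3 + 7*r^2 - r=8*r^3 - 24*r^2 + 16*r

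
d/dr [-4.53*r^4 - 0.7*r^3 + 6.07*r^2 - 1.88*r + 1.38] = -18.12*r^3 - 2.1*r^2 + 12.14*r - 1.88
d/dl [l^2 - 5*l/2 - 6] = 2*l - 5/2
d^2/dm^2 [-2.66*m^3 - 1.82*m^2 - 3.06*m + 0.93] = -15.96*m - 3.64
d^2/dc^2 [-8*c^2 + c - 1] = -16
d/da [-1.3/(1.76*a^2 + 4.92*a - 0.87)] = (4.576*a + 6.396)/(1.76*a^2 + 4.92*a - 0.87)^2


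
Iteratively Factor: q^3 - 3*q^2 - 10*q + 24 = (q + 3)*(q^2 - 6*q + 8) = (q - 2)*(q + 3)*(q - 4)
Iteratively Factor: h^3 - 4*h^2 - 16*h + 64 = (h - 4)*(h^2 - 16) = (h - 4)*(h + 4)*(h - 4)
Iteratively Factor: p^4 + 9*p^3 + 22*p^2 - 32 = (p - 1)*(p^3 + 10*p^2 + 32*p + 32) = (p - 1)*(p + 4)*(p^2 + 6*p + 8) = (p - 1)*(p + 2)*(p + 4)*(p + 4)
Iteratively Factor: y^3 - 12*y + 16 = (y + 4)*(y^2 - 4*y + 4) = (y - 2)*(y + 4)*(y - 2)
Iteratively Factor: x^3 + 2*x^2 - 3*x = (x - 1)*(x^2 + 3*x) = (x - 1)*(x + 3)*(x)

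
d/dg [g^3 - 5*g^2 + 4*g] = 3*g^2 - 10*g + 4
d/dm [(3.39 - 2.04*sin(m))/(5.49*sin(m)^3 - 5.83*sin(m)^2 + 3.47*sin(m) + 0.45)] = (22.3992*sin(m)^3 - 67.7265*sin(m)^2 + 39.5274*sin(m) - 12.6813)*cos(m)/(30.1401*sin(m)^6 - 64.0134*sin(m)^5 + 72.0895*sin(m)^4 - 35.5192*sin(m)^3 + 6.7939*sin(m)^2 + 3.123*sin(m) + 0.2025)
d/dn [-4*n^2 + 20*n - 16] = 20 - 8*n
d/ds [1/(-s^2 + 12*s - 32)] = 2*(s - 6)/(s^2 - 12*s + 32)^2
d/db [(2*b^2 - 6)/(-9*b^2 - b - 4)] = 2*(-b^2 - 62*b - 3)/(81*b^4 + 18*b^3 + 73*b^2 + 8*b + 16)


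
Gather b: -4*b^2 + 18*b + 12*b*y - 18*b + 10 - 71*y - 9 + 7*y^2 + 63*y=-4*b^2 + 12*b*y + 7*y^2 - 8*y + 1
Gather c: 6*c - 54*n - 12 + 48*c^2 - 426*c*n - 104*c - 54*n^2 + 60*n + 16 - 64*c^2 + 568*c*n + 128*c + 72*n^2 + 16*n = -16*c^2 + c*(142*n + 30) + 18*n^2 + 22*n + 4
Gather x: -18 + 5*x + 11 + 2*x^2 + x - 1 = 2*x^2 + 6*x - 8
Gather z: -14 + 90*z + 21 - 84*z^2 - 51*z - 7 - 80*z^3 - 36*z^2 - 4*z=-80*z^3 - 120*z^2 + 35*z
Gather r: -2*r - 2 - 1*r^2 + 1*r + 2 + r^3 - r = r^3 - r^2 - 2*r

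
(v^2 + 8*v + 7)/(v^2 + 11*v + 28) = (v + 1)/(v + 4)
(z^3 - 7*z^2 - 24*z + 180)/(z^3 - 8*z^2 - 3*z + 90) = (z^2 - z - 30)/(z^2 - 2*z - 15)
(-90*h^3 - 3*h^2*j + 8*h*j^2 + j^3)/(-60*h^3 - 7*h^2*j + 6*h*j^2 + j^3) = (6*h + j)/(4*h + j)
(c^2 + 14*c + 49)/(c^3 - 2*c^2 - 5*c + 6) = (c^2 + 14*c + 49)/(c^3 - 2*c^2 - 5*c + 6)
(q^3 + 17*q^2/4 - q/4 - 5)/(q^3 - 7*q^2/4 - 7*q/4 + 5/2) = (q + 4)/(q - 2)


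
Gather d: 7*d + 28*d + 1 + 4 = 35*d + 5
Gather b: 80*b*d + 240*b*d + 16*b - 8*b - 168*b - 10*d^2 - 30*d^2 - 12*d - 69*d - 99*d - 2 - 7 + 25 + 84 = b*(320*d - 160) - 40*d^2 - 180*d + 100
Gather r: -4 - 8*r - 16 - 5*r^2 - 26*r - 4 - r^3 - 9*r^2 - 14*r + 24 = -r^3 - 14*r^2 - 48*r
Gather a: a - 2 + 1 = a - 1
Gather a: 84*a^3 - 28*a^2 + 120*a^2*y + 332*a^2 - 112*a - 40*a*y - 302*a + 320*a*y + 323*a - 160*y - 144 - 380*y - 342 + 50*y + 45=84*a^3 + a^2*(120*y + 304) + a*(280*y - 91) - 490*y - 441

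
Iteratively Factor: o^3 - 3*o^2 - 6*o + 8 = (o - 1)*(o^2 - 2*o - 8) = (o - 1)*(o + 2)*(o - 4)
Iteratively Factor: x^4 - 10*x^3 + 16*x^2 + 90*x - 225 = (x + 3)*(x^3 - 13*x^2 + 55*x - 75) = (x - 5)*(x + 3)*(x^2 - 8*x + 15) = (x - 5)*(x - 3)*(x + 3)*(x - 5)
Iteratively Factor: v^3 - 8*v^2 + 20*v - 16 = (v - 2)*(v^2 - 6*v + 8) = (v - 2)^2*(v - 4)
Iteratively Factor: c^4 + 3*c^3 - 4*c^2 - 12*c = (c + 2)*(c^3 + c^2 - 6*c) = (c - 2)*(c + 2)*(c^2 + 3*c) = c*(c - 2)*(c + 2)*(c + 3)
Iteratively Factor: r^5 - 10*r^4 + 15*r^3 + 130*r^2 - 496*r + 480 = (r - 4)*(r^4 - 6*r^3 - 9*r^2 + 94*r - 120) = (r - 4)*(r - 3)*(r^3 - 3*r^2 - 18*r + 40) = (r - 4)*(r - 3)*(r + 4)*(r^2 - 7*r + 10) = (r - 4)*(r - 3)*(r - 2)*(r + 4)*(r - 5)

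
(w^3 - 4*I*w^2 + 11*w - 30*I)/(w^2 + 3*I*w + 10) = (w^2 - 2*I*w + 15)/(w + 5*I)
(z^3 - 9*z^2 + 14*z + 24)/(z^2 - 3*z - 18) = (z^2 - 3*z - 4)/(z + 3)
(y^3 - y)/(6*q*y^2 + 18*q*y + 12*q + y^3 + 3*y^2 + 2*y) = y*(y - 1)/(6*q*y + 12*q + y^2 + 2*y)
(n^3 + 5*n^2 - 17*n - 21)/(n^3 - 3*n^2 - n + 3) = (n + 7)/(n - 1)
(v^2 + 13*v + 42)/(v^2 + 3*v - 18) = (v + 7)/(v - 3)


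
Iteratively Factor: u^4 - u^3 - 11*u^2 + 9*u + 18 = (u - 3)*(u^3 + 2*u^2 - 5*u - 6) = (u - 3)*(u + 1)*(u^2 + u - 6) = (u - 3)*(u - 2)*(u + 1)*(u + 3)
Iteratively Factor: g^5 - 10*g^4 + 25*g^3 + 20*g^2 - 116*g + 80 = (g - 4)*(g^4 - 6*g^3 + g^2 + 24*g - 20) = (g - 4)*(g - 1)*(g^3 - 5*g^2 - 4*g + 20) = (g - 4)*(g - 2)*(g - 1)*(g^2 - 3*g - 10) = (g - 4)*(g - 2)*(g - 1)*(g + 2)*(g - 5)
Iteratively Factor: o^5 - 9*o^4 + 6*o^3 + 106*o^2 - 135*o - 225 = (o - 3)*(o^4 - 6*o^3 - 12*o^2 + 70*o + 75) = (o - 3)*(o + 3)*(o^3 - 9*o^2 + 15*o + 25) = (o - 3)*(o + 1)*(o + 3)*(o^2 - 10*o + 25) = (o - 5)*(o - 3)*(o + 1)*(o + 3)*(o - 5)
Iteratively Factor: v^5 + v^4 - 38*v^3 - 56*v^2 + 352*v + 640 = (v - 5)*(v^4 + 6*v^3 - 8*v^2 - 96*v - 128) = (v - 5)*(v + 4)*(v^3 + 2*v^2 - 16*v - 32) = (v - 5)*(v + 4)^2*(v^2 - 2*v - 8) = (v - 5)*(v + 2)*(v + 4)^2*(v - 4)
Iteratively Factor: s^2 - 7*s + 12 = (s - 3)*(s - 4)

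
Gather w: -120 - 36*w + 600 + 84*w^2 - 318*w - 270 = 84*w^2 - 354*w + 210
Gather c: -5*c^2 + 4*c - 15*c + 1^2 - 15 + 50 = -5*c^2 - 11*c + 36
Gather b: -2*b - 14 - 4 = -2*b - 18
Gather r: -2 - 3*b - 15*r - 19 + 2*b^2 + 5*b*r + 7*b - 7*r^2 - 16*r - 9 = 2*b^2 + 4*b - 7*r^2 + r*(5*b - 31) - 30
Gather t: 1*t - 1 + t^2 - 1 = t^2 + t - 2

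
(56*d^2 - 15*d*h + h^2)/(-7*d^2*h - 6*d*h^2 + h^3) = (-8*d + h)/(h*(d + h))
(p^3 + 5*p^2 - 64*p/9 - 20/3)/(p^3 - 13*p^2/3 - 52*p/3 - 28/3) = (p^2 + 13*p/3 - 10)/(p^2 - 5*p - 14)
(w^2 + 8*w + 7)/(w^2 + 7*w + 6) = (w + 7)/(w + 6)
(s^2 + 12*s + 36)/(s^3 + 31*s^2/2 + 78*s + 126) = 2/(2*s + 7)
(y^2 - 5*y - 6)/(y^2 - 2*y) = (y^2 - 5*y - 6)/(y*(y - 2))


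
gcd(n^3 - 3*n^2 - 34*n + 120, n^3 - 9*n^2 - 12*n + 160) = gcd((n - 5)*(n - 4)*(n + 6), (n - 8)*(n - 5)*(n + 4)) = n - 5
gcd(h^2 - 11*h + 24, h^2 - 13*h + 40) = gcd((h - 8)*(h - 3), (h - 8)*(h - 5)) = h - 8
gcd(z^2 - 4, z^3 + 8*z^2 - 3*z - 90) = 1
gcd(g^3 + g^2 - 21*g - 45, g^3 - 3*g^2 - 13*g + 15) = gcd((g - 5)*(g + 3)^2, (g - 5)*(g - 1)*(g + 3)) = g^2 - 2*g - 15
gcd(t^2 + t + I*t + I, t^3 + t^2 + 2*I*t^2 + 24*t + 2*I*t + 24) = t + 1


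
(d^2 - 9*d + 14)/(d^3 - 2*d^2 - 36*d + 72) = (d - 7)/(d^2 - 36)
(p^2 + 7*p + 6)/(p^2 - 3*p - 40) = (p^2 + 7*p + 6)/(p^2 - 3*p - 40)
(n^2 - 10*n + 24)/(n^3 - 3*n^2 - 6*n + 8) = (n - 6)/(n^2 + n - 2)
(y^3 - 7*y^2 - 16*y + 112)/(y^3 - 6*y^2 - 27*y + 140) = (y + 4)/(y + 5)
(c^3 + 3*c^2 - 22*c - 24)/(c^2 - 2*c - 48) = (c^2 - 3*c - 4)/(c - 8)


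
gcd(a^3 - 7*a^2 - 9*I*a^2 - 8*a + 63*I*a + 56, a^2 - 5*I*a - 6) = 1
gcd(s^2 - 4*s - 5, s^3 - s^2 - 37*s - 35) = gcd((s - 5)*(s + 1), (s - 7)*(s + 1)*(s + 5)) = s + 1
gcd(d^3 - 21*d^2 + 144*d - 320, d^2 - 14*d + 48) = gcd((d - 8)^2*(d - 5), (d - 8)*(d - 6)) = d - 8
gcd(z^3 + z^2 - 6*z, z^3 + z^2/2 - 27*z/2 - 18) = z + 3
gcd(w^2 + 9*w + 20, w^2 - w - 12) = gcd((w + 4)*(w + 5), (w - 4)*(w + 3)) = 1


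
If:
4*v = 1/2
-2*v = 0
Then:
No Solution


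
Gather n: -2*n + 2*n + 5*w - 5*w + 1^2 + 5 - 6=0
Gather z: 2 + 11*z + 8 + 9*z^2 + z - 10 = 9*z^2 + 12*z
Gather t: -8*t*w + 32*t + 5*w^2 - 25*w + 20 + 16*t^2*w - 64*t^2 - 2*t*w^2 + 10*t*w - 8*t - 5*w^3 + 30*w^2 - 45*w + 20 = t^2*(16*w - 64) + t*(-2*w^2 + 2*w + 24) - 5*w^3 + 35*w^2 - 70*w + 40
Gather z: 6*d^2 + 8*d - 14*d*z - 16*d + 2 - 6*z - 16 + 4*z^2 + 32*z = 6*d^2 - 8*d + 4*z^2 + z*(26 - 14*d) - 14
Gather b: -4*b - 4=-4*b - 4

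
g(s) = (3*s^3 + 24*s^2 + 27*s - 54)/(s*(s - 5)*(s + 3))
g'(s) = (9*s^2 + 48*s + 27)/(s*(s - 5)*(s + 3)) - (3*s^3 + 24*s^2 + 27*s - 54)/(s*(s - 5)*(s + 3)^2) - (3*s^3 + 24*s^2 + 27*s - 54)/(s*(s - 5)^2*(s + 3)) - (3*s^3 + 24*s^2 + 27*s - 54)/(s^2*(s - 5)*(s + 3)) = 6*(-5*s^2 + 6*s - 15)/(s^2*(s^2 - 10*s + 25))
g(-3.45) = -1.17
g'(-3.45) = -0.67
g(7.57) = 13.75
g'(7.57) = -4.06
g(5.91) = 32.62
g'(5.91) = -31.98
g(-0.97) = -5.13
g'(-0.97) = -4.57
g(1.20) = -0.95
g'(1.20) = -4.33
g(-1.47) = -3.53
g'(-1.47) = -2.30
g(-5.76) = -0.08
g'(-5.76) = -0.34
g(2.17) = -4.67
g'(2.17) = -4.06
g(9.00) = 10.00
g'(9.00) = -1.69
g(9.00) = 10.00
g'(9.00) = -1.69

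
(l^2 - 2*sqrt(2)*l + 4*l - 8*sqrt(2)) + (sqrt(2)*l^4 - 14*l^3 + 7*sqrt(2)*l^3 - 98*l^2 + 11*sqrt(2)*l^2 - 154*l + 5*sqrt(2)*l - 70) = sqrt(2)*l^4 - 14*l^3 + 7*sqrt(2)*l^3 - 97*l^2 + 11*sqrt(2)*l^2 - 150*l + 3*sqrt(2)*l - 70 - 8*sqrt(2)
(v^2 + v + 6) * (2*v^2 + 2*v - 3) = 2*v^4 + 4*v^3 + 11*v^2 + 9*v - 18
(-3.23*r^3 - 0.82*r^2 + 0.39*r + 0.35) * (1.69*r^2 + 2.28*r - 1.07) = -5.4587*r^5 - 8.7502*r^4 + 2.2456*r^3 + 2.3581*r^2 + 0.3807*r - 0.3745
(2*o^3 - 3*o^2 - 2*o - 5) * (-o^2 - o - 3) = -2*o^5 + o^4 - o^3 + 16*o^2 + 11*o + 15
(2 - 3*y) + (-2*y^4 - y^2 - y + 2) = -2*y^4 - y^2 - 4*y + 4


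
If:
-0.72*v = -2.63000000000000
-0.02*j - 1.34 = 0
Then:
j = -67.00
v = 3.65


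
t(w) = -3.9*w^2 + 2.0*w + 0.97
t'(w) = 2.0 - 7.8*w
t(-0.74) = -2.65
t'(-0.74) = 7.77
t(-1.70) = -13.70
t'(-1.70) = 15.26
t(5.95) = -125.20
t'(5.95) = -44.41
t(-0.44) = -0.67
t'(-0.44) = 5.43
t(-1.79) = -15.11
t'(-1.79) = 15.96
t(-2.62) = -31.04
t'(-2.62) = 22.44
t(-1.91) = -17.08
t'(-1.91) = 16.90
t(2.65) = -21.12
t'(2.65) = -18.67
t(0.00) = 0.97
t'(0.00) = 2.00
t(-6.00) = -151.43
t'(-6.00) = 48.80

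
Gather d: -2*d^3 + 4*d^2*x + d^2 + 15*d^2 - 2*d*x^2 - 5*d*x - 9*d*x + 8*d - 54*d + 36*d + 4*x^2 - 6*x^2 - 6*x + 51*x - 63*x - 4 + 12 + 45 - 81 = -2*d^3 + d^2*(4*x + 16) + d*(-2*x^2 - 14*x - 10) - 2*x^2 - 18*x - 28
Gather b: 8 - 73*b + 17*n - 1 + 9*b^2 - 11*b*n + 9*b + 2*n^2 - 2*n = 9*b^2 + b*(-11*n - 64) + 2*n^2 + 15*n + 7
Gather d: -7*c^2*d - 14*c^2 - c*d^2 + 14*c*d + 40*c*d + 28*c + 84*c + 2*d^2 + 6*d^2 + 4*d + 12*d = -14*c^2 + 112*c + d^2*(8 - c) + d*(-7*c^2 + 54*c + 16)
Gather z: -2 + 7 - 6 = -1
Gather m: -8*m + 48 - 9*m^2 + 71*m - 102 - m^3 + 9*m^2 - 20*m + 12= -m^3 + 43*m - 42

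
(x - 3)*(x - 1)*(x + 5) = x^3 + x^2 - 17*x + 15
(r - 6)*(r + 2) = r^2 - 4*r - 12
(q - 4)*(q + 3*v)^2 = q^3 + 6*q^2*v - 4*q^2 + 9*q*v^2 - 24*q*v - 36*v^2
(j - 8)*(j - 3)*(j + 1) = j^3 - 10*j^2 + 13*j + 24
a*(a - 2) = a^2 - 2*a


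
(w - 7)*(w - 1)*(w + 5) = w^3 - 3*w^2 - 33*w + 35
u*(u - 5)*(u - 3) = u^3 - 8*u^2 + 15*u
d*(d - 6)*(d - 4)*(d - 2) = d^4 - 12*d^3 + 44*d^2 - 48*d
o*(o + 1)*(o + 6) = o^3 + 7*o^2 + 6*o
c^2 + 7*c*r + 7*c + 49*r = (c + 7)*(c + 7*r)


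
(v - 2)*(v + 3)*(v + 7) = v^3 + 8*v^2 + v - 42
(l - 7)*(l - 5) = l^2 - 12*l + 35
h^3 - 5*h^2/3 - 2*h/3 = h*(h - 2)*(h + 1/3)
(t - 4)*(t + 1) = t^2 - 3*t - 4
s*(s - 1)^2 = s^3 - 2*s^2 + s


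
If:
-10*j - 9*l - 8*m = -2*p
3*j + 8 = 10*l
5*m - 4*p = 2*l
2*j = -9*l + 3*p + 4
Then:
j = -2168/3083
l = 1816/3083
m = 640/3083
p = -108/3083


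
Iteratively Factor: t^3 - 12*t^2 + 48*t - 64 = (t - 4)*(t^2 - 8*t + 16) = (t - 4)^2*(t - 4)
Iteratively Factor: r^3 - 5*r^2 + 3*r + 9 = (r + 1)*(r^2 - 6*r + 9) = (r - 3)*(r + 1)*(r - 3)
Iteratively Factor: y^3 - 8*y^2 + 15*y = (y)*(y^2 - 8*y + 15) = y*(y - 3)*(y - 5)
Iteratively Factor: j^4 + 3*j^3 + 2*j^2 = (j + 2)*(j^3 + j^2) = j*(j + 2)*(j^2 + j) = j^2*(j + 2)*(j + 1)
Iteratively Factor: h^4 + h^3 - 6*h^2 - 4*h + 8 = (h + 2)*(h^3 - h^2 - 4*h + 4) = (h + 2)^2*(h^2 - 3*h + 2) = (h - 1)*(h + 2)^2*(h - 2)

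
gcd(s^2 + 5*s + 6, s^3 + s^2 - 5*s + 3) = s + 3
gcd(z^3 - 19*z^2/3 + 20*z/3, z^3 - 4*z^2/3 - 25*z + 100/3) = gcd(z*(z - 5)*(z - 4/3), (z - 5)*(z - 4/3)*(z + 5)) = z^2 - 19*z/3 + 20/3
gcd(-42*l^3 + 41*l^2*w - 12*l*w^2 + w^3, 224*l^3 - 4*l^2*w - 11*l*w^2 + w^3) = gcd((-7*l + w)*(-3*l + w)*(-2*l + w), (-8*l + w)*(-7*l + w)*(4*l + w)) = -7*l + w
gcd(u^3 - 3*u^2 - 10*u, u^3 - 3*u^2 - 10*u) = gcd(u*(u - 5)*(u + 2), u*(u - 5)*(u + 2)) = u^3 - 3*u^2 - 10*u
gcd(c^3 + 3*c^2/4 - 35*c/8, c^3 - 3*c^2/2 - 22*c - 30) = c + 5/2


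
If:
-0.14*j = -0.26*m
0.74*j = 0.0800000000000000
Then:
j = 0.11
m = 0.06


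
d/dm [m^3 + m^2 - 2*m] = 3*m^2 + 2*m - 2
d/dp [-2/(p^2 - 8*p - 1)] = 4*(p - 4)/(-p^2 + 8*p + 1)^2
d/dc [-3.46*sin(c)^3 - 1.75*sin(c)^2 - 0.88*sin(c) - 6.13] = (-3.5*sin(c) + 5.19*cos(2*c) - 6.07)*cos(c)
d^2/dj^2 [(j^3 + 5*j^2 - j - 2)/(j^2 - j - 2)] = 2*(7*j^3 + 30*j^2 + 12*j + 16)/(j^6 - 3*j^5 - 3*j^4 + 11*j^3 + 6*j^2 - 12*j - 8)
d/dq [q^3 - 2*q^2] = q*(3*q - 4)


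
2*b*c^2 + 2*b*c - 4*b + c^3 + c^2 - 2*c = (2*b + c)*(c - 1)*(c + 2)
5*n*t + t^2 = t*(5*n + t)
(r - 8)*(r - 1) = r^2 - 9*r + 8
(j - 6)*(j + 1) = j^2 - 5*j - 6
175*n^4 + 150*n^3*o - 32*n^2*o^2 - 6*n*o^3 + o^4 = (-7*n + o)*(-5*n + o)*(n + o)*(5*n + o)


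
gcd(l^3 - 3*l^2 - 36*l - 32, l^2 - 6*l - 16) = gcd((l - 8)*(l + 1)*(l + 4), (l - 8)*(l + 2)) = l - 8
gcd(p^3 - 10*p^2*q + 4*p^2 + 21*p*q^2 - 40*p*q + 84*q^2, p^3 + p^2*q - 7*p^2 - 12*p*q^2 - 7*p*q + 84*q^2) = p - 3*q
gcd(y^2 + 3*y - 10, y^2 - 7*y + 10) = y - 2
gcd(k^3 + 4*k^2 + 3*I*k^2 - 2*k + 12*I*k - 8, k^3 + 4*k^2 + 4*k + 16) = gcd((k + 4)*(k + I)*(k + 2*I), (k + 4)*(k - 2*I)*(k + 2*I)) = k^2 + k*(4 + 2*I) + 8*I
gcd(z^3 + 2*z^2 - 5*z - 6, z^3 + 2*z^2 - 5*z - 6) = z^3 + 2*z^2 - 5*z - 6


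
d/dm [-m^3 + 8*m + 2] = 8 - 3*m^2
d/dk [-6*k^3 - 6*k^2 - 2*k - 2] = -18*k^2 - 12*k - 2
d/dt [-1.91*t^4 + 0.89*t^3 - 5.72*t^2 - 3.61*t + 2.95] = -7.64*t^3 + 2.67*t^2 - 11.44*t - 3.61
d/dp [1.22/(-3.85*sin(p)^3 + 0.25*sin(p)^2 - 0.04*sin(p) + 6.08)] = (14.091*sin(p)^2 - 0.61*sin(p) + 0.0488)*cos(p)/(3.85*sin(p)^3 - 0.25*sin(p)^2 + 0.04*sin(p) - 6.08)^2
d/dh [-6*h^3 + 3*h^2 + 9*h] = -18*h^2 + 6*h + 9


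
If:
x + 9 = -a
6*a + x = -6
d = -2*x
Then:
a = 3/5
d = 96/5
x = -48/5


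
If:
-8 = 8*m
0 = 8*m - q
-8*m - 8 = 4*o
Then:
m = -1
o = 0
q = -8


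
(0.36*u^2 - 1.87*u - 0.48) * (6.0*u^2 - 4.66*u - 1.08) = 2.16*u^4 - 12.8976*u^3 + 5.4454*u^2 + 4.2564*u + 0.5184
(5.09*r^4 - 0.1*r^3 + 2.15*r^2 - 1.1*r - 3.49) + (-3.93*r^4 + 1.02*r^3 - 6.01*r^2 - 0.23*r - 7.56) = 1.16*r^4 + 0.92*r^3 - 3.86*r^2 - 1.33*r - 11.05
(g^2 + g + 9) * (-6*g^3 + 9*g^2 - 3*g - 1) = -6*g^5 + 3*g^4 - 48*g^3 + 77*g^2 - 28*g - 9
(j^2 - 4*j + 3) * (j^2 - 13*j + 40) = j^4 - 17*j^3 + 95*j^2 - 199*j + 120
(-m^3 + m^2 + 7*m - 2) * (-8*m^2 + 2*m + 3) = 8*m^5 - 10*m^4 - 57*m^3 + 33*m^2 + 17*m - 6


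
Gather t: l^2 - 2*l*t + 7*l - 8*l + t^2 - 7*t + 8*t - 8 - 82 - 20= l^2 - l + t^2 + t*(1 - 2*l) - 110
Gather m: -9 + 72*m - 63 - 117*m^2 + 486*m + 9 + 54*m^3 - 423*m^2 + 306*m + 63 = 54*m^3 - 540*m^2 + 864*m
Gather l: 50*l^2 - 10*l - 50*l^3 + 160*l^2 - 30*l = -50*l^3 + 210*l^2 - 40*l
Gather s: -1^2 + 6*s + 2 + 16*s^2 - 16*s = 16*s^2 - 10*s + 1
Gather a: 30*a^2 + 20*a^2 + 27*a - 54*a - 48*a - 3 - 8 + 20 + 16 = 50*a^2 - 75*a + 25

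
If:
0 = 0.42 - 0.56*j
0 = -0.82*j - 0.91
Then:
No Solution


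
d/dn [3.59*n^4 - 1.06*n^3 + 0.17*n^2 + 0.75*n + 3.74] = 14.36*n^3 - 3.18*n^2 + 0.34*n + 0.75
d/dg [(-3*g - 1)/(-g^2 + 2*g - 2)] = (-3*g^2 - 2*g + 8)/(g^4 - 4*g^3 + 8*g^2 - 8*g + 4)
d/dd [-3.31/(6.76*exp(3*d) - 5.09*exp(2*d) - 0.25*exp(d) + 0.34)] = (67.1268*exp(2*d) - 33.6958*exp(d) - 0.8275)*exp(d)/(6.76*exp(3*d) - 5.09*exp(2*d) - 0.25*exp(d) + 0.34)^2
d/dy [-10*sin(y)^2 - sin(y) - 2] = -(20*sin(y) + 1)*cos(y)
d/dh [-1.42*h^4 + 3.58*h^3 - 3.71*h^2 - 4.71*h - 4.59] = -5.68*h^3 + 10.74*h^2 - 7.42*h - 4.71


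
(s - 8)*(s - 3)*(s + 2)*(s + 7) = s^4 - 2*s^3 - 61*s^2 + 62*s + 336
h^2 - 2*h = h*(h - 2)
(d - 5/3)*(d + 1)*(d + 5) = d^3 + 13*d^2/3 - 5*d - 25/3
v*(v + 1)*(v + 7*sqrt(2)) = v^3 + v^2 + 7*sqrt(2)*v^2 + 7*sqrt(2)*v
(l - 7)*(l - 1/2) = l^2 - 15*l/2 + 7/2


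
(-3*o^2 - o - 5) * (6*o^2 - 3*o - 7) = -18*o^4 + 3*o^3 - 6*o^2 + 22*o + 35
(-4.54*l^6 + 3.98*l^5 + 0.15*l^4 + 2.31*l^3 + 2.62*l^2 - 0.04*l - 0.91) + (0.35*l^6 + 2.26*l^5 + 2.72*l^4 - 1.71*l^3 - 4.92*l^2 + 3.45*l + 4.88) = -4.19*l^6 + 6.24*l^5 + 2.87*l^4 + 0.6*l^3 - 2.3*l^2 + 3.41*l + 3.97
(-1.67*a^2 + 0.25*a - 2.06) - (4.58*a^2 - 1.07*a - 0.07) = -6.25*a^2 + 1.32*a - 1.99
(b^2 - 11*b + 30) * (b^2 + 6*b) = b^4 - 5*b^3 - 36*b^2 + 180*b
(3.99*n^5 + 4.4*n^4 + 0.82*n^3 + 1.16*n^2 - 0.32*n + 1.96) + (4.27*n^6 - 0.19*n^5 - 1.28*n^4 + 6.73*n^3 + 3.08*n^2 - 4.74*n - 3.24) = 4.27*n^6 + 3.8*n^5 + 3.12*n^4 + 7.55*n^3 + 4.24*n^2 - 5.06*n - 1.28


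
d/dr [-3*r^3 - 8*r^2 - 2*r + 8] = -9*r^2 - 16*r - 2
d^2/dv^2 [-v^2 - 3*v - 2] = -2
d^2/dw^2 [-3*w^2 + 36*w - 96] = -6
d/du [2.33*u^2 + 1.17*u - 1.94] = 4.66*u + 1.17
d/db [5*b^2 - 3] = 10*b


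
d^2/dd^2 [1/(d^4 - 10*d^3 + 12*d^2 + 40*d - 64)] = 4*(3*(-d^2 + 5*d - 2)*(d^4 - 10*d^3 + 12*d^2 + 40*d - 64) + 2*(2*d^3 - 15*d^2 + 12*d + 20)^2)/(d^4 - 10*d^3 + 12*d^2 + 40*d - 64)^3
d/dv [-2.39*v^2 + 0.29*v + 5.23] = 0.29 - 4.78*v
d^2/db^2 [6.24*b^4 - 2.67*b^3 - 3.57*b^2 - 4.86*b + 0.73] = 74.88*b^2 - 16.02*b - 7.14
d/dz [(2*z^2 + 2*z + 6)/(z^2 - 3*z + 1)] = 4*(-2*z^2 - 2*z + 5)/(z^4 - 6*z^3 + 11*z^2 - 6*z + 1)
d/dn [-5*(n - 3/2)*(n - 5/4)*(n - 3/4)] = -15*n^2 + 35*n - 315/16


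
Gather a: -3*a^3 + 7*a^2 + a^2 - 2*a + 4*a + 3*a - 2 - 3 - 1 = -3*a^3 + 8*a^2 + 5*a - 6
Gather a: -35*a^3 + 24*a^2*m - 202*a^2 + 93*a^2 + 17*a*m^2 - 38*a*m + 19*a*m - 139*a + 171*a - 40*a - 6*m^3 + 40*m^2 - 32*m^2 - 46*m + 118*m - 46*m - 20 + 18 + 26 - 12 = -35*a^3 + a^2*(24*m - 109) + a*(17*m^2 - 19*m - 8) - 6*m^3 + 8*m^2 + 26*m + 12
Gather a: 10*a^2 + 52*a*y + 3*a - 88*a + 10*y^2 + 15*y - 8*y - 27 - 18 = 10*a^2 + a*(52*y - 85) + 10*y^2 + 7*y - 45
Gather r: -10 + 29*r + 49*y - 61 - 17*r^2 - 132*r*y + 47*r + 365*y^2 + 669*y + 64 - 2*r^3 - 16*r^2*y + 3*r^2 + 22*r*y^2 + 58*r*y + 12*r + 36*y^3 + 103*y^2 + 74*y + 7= -2*r^3 + r^2*(-16*y - 14) + r*(22*y^2 - 74*y + 88) + 36*y^3 + 468*y^2 + 792*y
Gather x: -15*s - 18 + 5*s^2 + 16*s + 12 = 5*s^2 + s - 6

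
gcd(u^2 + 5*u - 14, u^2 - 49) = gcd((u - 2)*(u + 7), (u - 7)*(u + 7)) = u + 7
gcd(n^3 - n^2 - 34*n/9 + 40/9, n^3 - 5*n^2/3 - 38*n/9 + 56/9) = n^2 + 2*n/3 - 8/3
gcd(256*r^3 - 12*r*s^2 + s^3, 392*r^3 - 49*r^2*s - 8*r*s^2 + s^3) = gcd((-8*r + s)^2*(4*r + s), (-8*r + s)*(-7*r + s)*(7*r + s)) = 8*r - s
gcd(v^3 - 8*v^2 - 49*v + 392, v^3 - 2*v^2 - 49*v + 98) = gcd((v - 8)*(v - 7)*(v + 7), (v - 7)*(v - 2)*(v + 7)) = v^2 - 49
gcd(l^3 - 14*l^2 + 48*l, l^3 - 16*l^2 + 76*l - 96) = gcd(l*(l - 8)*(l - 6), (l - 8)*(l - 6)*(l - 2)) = l^2 - 14*l + 48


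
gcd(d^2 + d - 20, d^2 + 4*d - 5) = d + 5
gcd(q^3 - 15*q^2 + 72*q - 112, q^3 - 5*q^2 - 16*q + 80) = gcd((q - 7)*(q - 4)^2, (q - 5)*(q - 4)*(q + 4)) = q - 4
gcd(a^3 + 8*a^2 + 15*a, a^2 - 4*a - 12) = 1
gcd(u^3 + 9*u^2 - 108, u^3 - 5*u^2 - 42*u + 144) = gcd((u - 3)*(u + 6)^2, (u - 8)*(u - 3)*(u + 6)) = u^2 + 3*u - 18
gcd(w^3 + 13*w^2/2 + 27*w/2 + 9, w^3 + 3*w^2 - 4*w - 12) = w^2 + 5*w + 6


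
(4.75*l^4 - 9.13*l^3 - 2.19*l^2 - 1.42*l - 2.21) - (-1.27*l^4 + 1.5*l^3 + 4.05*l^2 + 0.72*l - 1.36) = 6.02*l^4 - 10.63*l^3 - 6.24*l^2 - 2.14*l - 0.85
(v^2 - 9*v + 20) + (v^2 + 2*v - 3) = 2*v^2 - 7*v + 17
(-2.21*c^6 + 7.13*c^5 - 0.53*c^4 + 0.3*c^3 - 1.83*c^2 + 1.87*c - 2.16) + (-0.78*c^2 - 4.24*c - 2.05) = -2.21*c^6 + 7.13*c^5 - 0.53*c^4 + 0.3*c^3 - 2.61*c^2 - 2.37*c - 4.21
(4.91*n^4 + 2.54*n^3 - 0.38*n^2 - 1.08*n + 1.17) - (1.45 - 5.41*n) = 4.91*n^4 + 2.54*n^3 - 0.38*n^2 + 4.33*n - 0.28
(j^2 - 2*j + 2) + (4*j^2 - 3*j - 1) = 5*j^2 - 5*j + 1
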